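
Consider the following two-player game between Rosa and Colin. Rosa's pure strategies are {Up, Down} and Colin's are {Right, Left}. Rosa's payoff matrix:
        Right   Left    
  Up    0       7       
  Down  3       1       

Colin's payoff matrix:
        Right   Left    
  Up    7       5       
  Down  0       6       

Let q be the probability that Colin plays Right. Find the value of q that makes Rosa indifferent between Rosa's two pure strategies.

q = 2/3

Rosa's indifference between Up and Down determines Colin's mixing probability q:
  Rosa's payoff from Up: q·0 + (1−q)·7 = -7q + 7
  Rosa's payoff from Down: q·3 + (1−q)·1 = 2q + 1
  -7q + 7 = 2q + 1  ⇒  -9q = -6  ⇒  q = 2/3.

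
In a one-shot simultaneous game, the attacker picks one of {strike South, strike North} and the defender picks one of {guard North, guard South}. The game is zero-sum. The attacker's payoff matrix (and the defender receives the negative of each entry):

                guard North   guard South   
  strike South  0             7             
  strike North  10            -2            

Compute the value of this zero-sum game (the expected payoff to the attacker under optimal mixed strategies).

v = 70/19

Set the attacker's expected payoff from strike South equal to that from strike North:
  the attacker's payoff to strike South: q·0 + (1−q)·7 = -7q + 7
  the attacker's payoff to strike North: q·10 + (1−q)·(-2) = 12q - 2
  -7q + 7 = 12q - 2  ⇒  -19q = -9  ⇒  q = 9/19.
The value is the attacker's expected payoff against this mix (using strike South): (9/19)·0 + (10/19)·7 = 70/19.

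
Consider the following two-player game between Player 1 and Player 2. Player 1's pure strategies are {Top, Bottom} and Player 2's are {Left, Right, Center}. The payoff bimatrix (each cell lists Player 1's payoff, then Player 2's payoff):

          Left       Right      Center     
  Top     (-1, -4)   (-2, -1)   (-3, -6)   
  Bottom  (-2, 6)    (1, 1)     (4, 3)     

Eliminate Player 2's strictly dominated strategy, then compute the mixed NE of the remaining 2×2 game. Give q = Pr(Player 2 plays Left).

Player 2's strategy Center is strictly dominated by Left: -4 > -6 and 6 > 3. Eliminate Center.
Player 2's mix must leave Player 1 indifferent between Top and Bottom.
  Player 1's payoff from Top: q·(-1) + (1−q)·(-2) = q - 2
  Player 1's payoff from Bottom: q·(-2) + (1−q)·1 = -3q + 1
  q - 2 = -3q + 1  ⇒  4q = 3  ⇒  q = 3/4.

q = 3/4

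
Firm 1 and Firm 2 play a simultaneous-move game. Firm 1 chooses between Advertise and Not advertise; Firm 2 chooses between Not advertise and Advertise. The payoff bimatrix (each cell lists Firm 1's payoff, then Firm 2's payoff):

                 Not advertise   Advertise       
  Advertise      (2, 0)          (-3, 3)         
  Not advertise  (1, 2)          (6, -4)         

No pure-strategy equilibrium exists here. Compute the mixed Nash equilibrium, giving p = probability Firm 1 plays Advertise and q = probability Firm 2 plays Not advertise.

Firm 1's mix must leave Firm 2 indifferent between Not advertise and Advertise.
  Firm 2's payoff from Not advertise: p·0 + (1−p)·2 = -2p + 2
  Firm 2's payoff from Advertise: p·3 + (1−p)·(-4) = 7p - 4
  -2p + 2 = 7p - 4  ⇒  -9p = -6  ⇒  p = 2/3.
Firm 2's mix must leave Firm 1 indifferent between Advertise and Not advertise.
  Firm 1's payoff to Advertise: q·2 + (1−q)·(-3) = 5q - 3
  Firm 1's payoff to Not advertise: q·1 + (1−q)·6 = -5q + 6
  5q - 3 = -5q + 6  ⇒  10q = 9  ⇒  q = 9/10.

p = 2/3, q = 9/10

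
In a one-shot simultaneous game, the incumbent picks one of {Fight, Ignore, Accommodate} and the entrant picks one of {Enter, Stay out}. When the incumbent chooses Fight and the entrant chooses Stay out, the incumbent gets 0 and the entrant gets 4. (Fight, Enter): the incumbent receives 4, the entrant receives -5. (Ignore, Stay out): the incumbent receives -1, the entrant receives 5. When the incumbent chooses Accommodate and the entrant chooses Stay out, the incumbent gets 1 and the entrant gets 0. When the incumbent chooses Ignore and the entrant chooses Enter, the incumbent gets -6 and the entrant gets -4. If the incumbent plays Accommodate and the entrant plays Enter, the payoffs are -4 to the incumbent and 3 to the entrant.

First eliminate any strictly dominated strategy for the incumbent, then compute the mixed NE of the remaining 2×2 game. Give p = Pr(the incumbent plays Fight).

p = 1/4

The incumbent's strategy Ignore is strictly dominated by Accommodate: -4 > -6 and 1 > -1. Eliminate Ignore.
For the entrant to be willing to mix, the entrant must be indifferent between Enter and Stay out, which pins down the incumbent's mix.
  the entrant's expected payoff from Enter: p·(-5) + (1−p)·3 = -8p + 3
  the entrant's expected payoff from Stay out: p·4 + (1−p)·0 = 4p
  -8p + 3 = 4p  ⇒  -12p = -3  ⇒  p = 1/4.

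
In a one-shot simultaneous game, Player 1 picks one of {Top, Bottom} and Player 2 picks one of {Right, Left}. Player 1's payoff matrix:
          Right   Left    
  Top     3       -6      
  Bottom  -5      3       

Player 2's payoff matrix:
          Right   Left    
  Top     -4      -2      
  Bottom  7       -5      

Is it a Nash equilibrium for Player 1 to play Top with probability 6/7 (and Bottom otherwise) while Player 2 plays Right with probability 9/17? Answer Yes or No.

Check Player 2's indifference given Player 1's mix p = 6/7:
  payoff from Right = -17/7; payoff from Left = -17/7 — equal.
Check Player 1's indifference given Player 2's mix q = 9/17:
  payoff from Top = -21/17; payoff from Bottom = -21/17 — equal.
Both players are indifferent, so neither can profitably deviate.

Yes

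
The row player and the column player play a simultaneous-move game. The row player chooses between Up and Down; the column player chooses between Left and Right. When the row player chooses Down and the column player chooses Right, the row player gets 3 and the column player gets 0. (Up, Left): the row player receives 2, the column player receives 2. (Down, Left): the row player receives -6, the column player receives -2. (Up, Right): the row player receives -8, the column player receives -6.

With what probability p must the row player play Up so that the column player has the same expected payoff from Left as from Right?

p = 1/5

The column player's indifference between Left and Right determines the row player's mixing probability p:
  the column player's payoff from Left: p·2 + (1−p)·(-2) = 4p - 2
  the column player's payoff from Right: p·(-6) + (1−p)·0 = -6p
  4p - 2 = -6p  ⇒  10p = 2  ⇒  p = 1/5.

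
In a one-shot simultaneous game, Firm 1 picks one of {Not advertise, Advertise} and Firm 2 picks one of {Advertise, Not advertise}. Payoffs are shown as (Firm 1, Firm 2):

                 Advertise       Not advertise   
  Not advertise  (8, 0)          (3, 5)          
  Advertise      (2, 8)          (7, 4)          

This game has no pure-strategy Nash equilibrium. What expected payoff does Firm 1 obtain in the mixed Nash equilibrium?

5

Firm 1's indifference between Not advertise and Advertise determines Firm 2's mixing probability q:
  Firm 1's payoff to Not advertise: q·8 + (1−q)·3 = 5q + 3
  Firm 1's payoff to Advertise: q·2 + (1−q)·7 = -5q + 7
  5q + 3 = -5q + 7  ⇒  10q = 4  ⇒  q = 2/5.
At equilibrium Firm 1 is indifferent across rows, so Firm 1's payoff equals the payoff from Not advertise: (2/5)·8 + (3/5)·3 = 5.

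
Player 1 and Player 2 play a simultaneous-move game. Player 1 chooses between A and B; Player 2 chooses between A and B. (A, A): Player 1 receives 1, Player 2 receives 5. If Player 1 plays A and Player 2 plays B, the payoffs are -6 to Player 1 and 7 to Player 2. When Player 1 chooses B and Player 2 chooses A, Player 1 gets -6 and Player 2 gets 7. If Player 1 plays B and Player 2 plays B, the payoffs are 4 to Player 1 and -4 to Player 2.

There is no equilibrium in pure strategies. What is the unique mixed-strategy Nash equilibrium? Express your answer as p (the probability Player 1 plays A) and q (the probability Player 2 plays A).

Player 1's mix must leave Player 2 indifferent between A and B.
  Player 2's payoff from A: p·5 + (1−p)·7 = -2p + 7
  Player 2's payoff from B: p·7 + (1−p)·(-4) = 11p - 4
  -2p + 7 = 11p - 4  ⇒  -13p = -11  ⇒  p = 11/13.
In a mixed equilibrium Player 1 is indifferent between A and B; this condition fixes q.
  Player 1's expected payoff from A: q·1 + (1−q)·(-6) = 7q - 6
  Player 1's expected payoff from B: q·(-6) + (1−q)·4 = -10q + 4
  7q - 6 = -10q + 4  ⇒  17q = 10  ⇒  q = 10/17.

p = 11/13, q = 10/17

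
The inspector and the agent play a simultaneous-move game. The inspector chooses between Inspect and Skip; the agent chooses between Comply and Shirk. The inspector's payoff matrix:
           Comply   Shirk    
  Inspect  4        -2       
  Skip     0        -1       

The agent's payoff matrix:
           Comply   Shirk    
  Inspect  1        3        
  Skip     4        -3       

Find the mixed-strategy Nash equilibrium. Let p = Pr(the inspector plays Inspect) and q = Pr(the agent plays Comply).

p = 7/9, q = 1/5

Set the agent's expected payoff from Comply equal to that from Shirk:
  the agent's expected payoff from Comply: p·1 + (1−p)·4 = -3p + 4
  the agent's expected payoff from Shirk: p·3 + (1−p)·(-3) = 6p - 3
  -3p + 4 = 6p - 3  ⇒  -9p = -7  ⇒  p = 7/9.
The inspector's indifference between Inspect and Skip determines the agent's mixing probability q:
  the inspector's payoff from Inspect: q·4 + (1−q)·(-2) = 6q - 2
  the inspector's payoff from Skip: q·0 + (1−q)·(-1) = q - 1
  6q - 2 = q - 1  ⇒  5q = 1  ⇒  q = 1/5.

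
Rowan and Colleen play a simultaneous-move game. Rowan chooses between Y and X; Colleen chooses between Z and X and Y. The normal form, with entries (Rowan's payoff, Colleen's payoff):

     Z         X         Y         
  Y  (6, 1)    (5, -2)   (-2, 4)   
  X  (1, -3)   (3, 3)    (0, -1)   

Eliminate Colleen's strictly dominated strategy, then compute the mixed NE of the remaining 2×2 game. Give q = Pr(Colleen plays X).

Colleen's strategy Z is strictly dominated by Y: 4 > 1 and -1 > -3. Eliminate Z.
For Rowan to be willing to mix, Rowan must be indifferent between Y and X, which pins down Colleen's mix.
  Rowan's expected payoff from Y: q·5 + (1−q)·(-2) = 7q - 2
  Rowan's expected payoff from X: q·3 + (1−q)·0 = 3q
  7q - 2 = 3q  ⇒  4q = 2  ⇒  q = 1/2.

q = 1/2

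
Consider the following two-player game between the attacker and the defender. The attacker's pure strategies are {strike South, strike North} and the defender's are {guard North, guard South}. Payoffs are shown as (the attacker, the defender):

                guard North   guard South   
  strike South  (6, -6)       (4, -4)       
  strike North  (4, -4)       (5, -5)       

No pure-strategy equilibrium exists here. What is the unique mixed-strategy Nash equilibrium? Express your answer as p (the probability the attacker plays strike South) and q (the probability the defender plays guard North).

The defender's indifference between guard North and guard South determines the attacker's mixing probability p:
  the defender's payoff to guard North: p·(-6) + (1−p)·(-4) = -2p - 4
  the defender's payoff to guard South: p·(-4) + (1−p)·(-5) = p - 5
  -2p - 4 = p - 5  ⇒  -3p = -1  ⇒  p = 1/3.
The attacker's indifference between strike South and strike North determines the defender's mixing probability q:
  the attacker's payoff to strike South: q·6 + (1−q)·4 = 2q + 4
  the attacker's payoff to strike North: q·4 + (1−q)·5 = -q + 5
  2q + 4 = -q + 5  ⇒  3q = 1  ⇒  q = 1/3.

p = 1/3, q = 1/3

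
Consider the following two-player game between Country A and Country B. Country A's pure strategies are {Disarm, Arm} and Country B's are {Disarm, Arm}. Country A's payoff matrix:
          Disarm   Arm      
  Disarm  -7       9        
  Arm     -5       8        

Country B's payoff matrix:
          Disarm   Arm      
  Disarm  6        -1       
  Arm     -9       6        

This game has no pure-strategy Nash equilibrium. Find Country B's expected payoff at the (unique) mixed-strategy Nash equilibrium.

27/22

Country A's mix must leave Country B indifferent between Disarm and Arm.
  Country B's payoff from Disarm: p·6 + (1−p)·(-9) = 15p - 9
  Country B's payoff from Arm: p·(-1) + (1−p)·6 = -7p + 6
  15p - 9 = -7p + 6  ⇒  22p = 15  ⇒  p = 15/22.
At equilibrium Country B is indifferent across columns, so Country B's payoff equals the payoff from Disarm: (15/22)·6 + (7/22)·(-9) = 27/22.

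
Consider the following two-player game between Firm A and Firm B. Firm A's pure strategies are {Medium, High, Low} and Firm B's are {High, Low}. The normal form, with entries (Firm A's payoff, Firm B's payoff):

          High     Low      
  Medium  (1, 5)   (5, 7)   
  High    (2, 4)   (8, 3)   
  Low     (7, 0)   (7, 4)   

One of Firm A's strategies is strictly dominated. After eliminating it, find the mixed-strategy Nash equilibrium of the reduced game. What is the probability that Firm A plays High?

p = 4/5

Firm A's strategy Medium is strictly dominated by High: 2 > 1 and 8 > 5. Eliminate Medium.
Firm B's indifference between High and Low determines Firm A's mixing probability p:
  Firm B's expected payoff from High: p·4 + (1−p)·0 = 4p
  Firm B's expected payoff from Low: p·3 + (1−p)·4 = -p + 4
  4p = -p + 4  ⇒  5p = 4  ⇒  p = 4/5.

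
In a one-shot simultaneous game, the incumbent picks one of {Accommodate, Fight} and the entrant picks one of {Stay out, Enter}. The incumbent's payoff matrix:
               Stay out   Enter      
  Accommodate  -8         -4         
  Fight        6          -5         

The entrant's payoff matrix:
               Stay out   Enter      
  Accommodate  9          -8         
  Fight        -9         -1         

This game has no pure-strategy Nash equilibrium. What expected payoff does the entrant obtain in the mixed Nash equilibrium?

The entrant's indifference between Stay out and Enter determines the incumbent's mixing probability p:
  the entrant's expected payoff from Stay out: p·9 + (1−p)·(-9) = 18p - 9
  the entrant's expected payoff from Enter: p·(-8) + (1−p)·(-1) = -7p - 1
  18p - 9 = -7p - 1  ⇒  25p = 8  ⇒  p = 8/25.
At equilibrium the entrant is indifferent across columns, so the entrant's payoff equals the payoff from Stay out: (8/25)·9 + (17/25)·(-9) = -81/25.

-81/25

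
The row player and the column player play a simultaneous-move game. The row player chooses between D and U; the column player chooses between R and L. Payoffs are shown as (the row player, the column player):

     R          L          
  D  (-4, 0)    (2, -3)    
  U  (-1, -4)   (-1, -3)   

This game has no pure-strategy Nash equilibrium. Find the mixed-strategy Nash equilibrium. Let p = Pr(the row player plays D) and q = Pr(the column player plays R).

p = 1/4, q = 1/2

Set the column player's expected payoff from R equal to that from L:
  the column player's payoff to R: p·0 + (1−p)·(-4) = 4p - 4
  the column player's payoff to L: p·(-3) + (1−p)·(-3) = -3
  4p - 4 = -3  ⇒  4p = 1  ⇒  p = 1/4.
The row player's indifference between D and U determines the column player's mixing probability q:
  the row player's payoff to D: q·(-4) + (1−q)·2 = -6q + 2
  the row player's payoff to U: q·(-1) + (1−q)·(-1) = -1
  -6q + 2 = -1  ⇒  -6q = -3  ⇒  q = 1/2.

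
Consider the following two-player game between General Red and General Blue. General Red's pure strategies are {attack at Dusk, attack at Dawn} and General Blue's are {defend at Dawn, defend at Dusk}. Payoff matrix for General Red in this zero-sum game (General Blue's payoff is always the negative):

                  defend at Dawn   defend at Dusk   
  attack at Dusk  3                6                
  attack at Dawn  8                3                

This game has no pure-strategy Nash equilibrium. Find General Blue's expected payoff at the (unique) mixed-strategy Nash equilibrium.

General Red's mix must leave General Blue indifferent between defend at Dawn and defend at Dusk.
  General Blue's expected payoff from defend at Dawn: p·(-3) + (1−p)·(-8) = 5p - 8
  General Blue's expected payoff from defend at Dusk: p·(-6) + (1−p)·(-3) = -3p - 3
  5p - 8 = -3p - 3  ⇒  8p = 5  ⇒  p = 5/8.
At equilibrium General Blue is indifferent across columns, so General Blue's payoff equals the payoff from defend at Dawn: (5/8)·(-3) + (3/8)·(-8) = -39/8.

-39/8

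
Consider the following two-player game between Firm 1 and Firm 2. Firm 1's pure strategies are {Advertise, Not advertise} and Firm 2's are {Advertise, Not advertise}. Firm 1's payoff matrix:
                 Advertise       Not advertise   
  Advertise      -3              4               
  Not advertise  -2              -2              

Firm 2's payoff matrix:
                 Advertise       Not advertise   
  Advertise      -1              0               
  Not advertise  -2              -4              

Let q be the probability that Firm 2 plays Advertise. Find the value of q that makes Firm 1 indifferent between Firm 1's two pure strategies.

For Firm 1 to be willing to mix, Firm 1 must be indifferent between Advertise and Not advertise, which pins down Firm 2's mix.
  Firm 1's expected payoff from Advertise: q·(-3) + (1−q)·4 = -7q + 4
  Firm 1's expected payoff from Not advertise: q·(-2) + (1−q)·(-2) = -2
  -7q + 4 = -2  ⇒  -7q = -6  ⇒  q = 6/7.

q = 6/7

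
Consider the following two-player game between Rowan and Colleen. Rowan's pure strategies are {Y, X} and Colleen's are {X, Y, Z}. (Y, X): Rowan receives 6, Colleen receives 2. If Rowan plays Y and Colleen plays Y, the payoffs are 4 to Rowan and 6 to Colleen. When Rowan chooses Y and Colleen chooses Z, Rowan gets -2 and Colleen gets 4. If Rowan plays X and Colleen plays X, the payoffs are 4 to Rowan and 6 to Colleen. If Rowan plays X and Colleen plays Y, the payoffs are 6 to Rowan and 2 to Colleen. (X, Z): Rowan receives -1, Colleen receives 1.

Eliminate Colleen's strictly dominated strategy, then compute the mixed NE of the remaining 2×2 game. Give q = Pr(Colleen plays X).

Colleen's strategy Z is strictly dominated by Y: 6 > 4 and 2 > 1. Eliminate Z.
Rowan's indifference between Y and X determines Colleen's mixing probability q:
  Rowan's expected payoff from Y: q·6 + (1−q)·4 = 2q + 4
  Rowan's expected payoff from X: q·4 + (1−q)·6 = -2q + 6
  2q + 4 = -2q + 6  ⇒  4q = 2  ⇒  q = 1/2.

q = 1/2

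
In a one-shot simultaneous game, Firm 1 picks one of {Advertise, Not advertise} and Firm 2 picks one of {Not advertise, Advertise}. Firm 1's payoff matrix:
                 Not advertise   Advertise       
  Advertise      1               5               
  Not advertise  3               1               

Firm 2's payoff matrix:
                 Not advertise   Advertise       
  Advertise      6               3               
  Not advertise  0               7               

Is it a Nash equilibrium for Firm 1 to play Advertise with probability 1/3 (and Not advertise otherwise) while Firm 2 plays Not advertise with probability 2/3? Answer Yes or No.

No

Given Firm 1's mix p = 1/3, Firm 2's payoff from Not advertise is 2 but from Advertise is 17/3. Firm 2 strictly prefers Advertise, so Firm 2 would not mix.
So the proposed profile is not a Nash equilibrium.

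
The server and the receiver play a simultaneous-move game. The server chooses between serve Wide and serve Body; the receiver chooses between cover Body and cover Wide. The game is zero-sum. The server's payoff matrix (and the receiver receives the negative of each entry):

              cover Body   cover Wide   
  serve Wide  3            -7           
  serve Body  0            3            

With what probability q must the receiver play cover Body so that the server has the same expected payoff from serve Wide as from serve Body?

q = 10/13

The receiver's mix must leave the server indifferent between serve Wide and serve Body.
  the server's payoff from serve Wide: q·3 + (1−q)·(-7) = 10q - 7
  the server's payoff from serve Body: q·0 + (1−q)·3 = -3q + 3
  10q - 7 = -3q + 3  ⇒  13q = 10  ⇒  q = 10/13.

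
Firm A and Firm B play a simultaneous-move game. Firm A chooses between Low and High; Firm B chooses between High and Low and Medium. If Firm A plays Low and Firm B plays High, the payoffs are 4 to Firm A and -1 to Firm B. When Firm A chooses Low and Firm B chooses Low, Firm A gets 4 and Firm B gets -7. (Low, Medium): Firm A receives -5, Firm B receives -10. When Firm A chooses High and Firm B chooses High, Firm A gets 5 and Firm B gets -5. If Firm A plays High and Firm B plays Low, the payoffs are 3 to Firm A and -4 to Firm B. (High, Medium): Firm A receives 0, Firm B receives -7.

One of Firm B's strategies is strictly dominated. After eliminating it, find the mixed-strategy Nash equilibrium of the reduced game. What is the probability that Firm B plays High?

q = 1/2

Firm B's strategy Medium is strictly dominated by Low: -7 > -10 and -4 > -7. Eliminate Medium.
For Firm A to be willing to mix, Firm A must be indifferent between Low and High, which pins down Firm B's mix.
  Firm A's expected payoff from Low: q·4 + (1−q)·4 = 4
  Firm A's expected payoff from High: q·5 + (1−q)·3 = 2q + 3
  4 = 2q + 3  ⇒  -2q = -1  ⇒  q = 1/2.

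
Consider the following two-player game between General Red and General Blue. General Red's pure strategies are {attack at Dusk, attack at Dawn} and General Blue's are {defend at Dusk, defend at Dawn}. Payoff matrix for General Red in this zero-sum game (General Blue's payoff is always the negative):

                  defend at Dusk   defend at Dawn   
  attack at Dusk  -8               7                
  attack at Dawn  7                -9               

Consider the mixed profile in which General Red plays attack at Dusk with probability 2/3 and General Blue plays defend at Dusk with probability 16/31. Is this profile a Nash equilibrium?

No

Given General Red's mix p = 2/3, General Blue's payoff from defend at Dusk is 3 but from defend at Dawn is -5/3. General Blue strictly prefers defend at Dusk, so General Blue would not mix.
So the proposed profile is not a Nash equilibrium.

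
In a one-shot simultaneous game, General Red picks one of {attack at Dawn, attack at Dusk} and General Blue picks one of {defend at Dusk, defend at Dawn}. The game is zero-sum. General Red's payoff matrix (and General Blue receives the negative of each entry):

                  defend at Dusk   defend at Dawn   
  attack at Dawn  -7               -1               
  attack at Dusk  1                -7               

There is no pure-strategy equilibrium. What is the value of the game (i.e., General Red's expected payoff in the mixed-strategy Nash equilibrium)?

For General Red to be willing to mix, General Red must be indifferent between attack at Dawn and attack at Dusk, which pins down General Blue's mix.
  General Red's payoff to attack at Dawn: q·(-7) + (1−q)·(-1) = -6q - 1
  General Red's payoff to attack at Dusk: q·1 + (1−q)·(-7) = 8q - 7
  -6q - 1 = 8q - 7  ⇒  -14q = -6  ⇒  q = 3/7.
The value is General Red's expected payoff against this mix (using attack at Dawn): (3/7)·(-7) + (4/7)·(-1) = -25/7.

v = -25/7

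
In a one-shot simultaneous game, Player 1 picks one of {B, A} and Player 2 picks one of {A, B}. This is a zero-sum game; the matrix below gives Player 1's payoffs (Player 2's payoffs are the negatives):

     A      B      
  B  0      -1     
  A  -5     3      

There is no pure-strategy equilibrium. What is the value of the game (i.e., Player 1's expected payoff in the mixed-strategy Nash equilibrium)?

v = -5/9

Player 1's indifference between B and A determines Player 2's mixing probability q:
  Player 1's payoff from B: q·0 + (1−q)·(-1) = q - 1
  Player 1's payoff from A: q·(-5) + (1−q)·3 = -8q + 3
  q - 1 = -8q + 3  ⇒  9q = 4  ⇒  q = 4/9.
The value is Player 1's expected payoff against this mix (using B): (4/9)·0 + (5/9)·(-1) = -5/9.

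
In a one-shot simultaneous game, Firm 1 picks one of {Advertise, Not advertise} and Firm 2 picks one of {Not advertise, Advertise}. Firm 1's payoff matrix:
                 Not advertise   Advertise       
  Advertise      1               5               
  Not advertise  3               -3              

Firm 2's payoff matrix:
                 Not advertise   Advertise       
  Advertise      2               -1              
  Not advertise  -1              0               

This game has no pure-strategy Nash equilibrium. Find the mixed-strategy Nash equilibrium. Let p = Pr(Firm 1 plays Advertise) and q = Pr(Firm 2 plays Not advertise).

For Firm 2 to be willing to mix, Firm 2 must be indifferent between Not advertise and Advertise, which pins down Firm 1's mix.
  Firm 2's payoff to Not advertise: p·2 + (1−p)·(-1) = 3p - 1
  Firm 2's payoff to Advertise: p·(-1) + (1−p)·0 = -p
  3p - 1 = -p  ⇒  4p = 1  ⇒  p = 1/4.
For Firm 1 to be willing to mix, Firm 1 must be indifferent between Advertise and Not advertise, which pins down Firm 2's mix.
  Firm 1's payoff from Advertise: q·1 + (1−q)·5 = -4q + 5
  Firm 1's payoff from Not advertise: q·3 + (1−q)·(-3) = 6q - 3
  -4q + 5 = 6q - 3  ⇒  -10q = -8  ⇒  q = 4/5.

p = 1/4, q = 4/5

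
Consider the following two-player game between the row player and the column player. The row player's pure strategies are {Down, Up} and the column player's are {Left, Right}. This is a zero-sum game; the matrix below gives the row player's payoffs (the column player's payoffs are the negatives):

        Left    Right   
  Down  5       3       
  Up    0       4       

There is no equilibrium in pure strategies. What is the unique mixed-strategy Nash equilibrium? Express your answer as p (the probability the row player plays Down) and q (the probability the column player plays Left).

p = 2/3, q = 1/6

In a mixed equilibrium the column player is indifferent between Left and Right; this condition fixes p.
  the column player's expected payoff from Left: p·(-5) + (1−p)·0 = -5p
  the column player's expected payoff from Right: p·(-3) + (1−p)·(-4) = p - 4
  -5p = p - 4  ⇒  -6p = -4  ⇒  p = 2/3.
In a mixed equilibrium the row player is indifferent between Down and Up; this condition fixes q.
  the row player's expected payoff from Down: q·5 + (1−q)·3 = 2q + 3
  the row player's expected payoff from Up: q·0 + (1−q)·4 = -4q + 4
  2q + 3 = -4q + 4  ⇒  6q = 1  ⇒  q = 1/6.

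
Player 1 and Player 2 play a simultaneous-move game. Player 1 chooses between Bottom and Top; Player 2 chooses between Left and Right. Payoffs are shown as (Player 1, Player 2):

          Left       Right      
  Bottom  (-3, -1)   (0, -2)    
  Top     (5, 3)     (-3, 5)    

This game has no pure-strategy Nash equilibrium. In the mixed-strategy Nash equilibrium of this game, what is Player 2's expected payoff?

1/3

Player 1's mix must leave Player 2 indifferent between Left and Right.
  Player 2's payoff from Left: p·(-1) + (1−p)·3 = -4p + 3
  Player 2's payoff from Right: p·(-2) + (1−p)·5 = -7p + 5
  -4p + 3 = -7p + 5  ⇒  3p = 2  ⇒  p = 2/3.
At equilibrium Player 2 is indifferent across columns, so Player 2's payoff equals the payoff from Left: (2/3)·(-1) + (1/3)·3 = 1/3.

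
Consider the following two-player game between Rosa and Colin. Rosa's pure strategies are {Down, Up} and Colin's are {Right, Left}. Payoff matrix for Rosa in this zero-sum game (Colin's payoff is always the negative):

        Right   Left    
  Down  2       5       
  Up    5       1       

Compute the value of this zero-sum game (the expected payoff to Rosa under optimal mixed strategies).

v = 23/7

Set Rosa's expected payoff from Down equal to that from Up:
  Rosa's payoff from Down: q·2 + (1−q)·5 = -3q + 5
  Rosa's payoff from Up: q·5 + (1−q)·1 = 4q + 1
  -3q + 5 = 4q + 1  ⇒  -7q = -4  ⇒  q = 4/7.
The value is Rosa's expected payoff against this mix (using Down): (4/7)·2 + (3/7)·5 = 23/7.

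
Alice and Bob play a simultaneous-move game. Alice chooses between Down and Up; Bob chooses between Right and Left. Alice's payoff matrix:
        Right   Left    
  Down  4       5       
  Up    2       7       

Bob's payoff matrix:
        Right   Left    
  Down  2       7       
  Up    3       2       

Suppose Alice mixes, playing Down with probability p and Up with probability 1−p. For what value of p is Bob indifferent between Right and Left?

Bob's indifference between Right and Left determines Alice's mixing probability p:
  Bob's payoff to Right: p·2 + (1−p)·3 = -p + 3
  Bob's payoff to Left: p·7 + (1−p)·2 = 5p + 2
  -p + 3 = 5p + 2  ⇒  -6p = -1  ⇒  p = 1/6.

p = 1/6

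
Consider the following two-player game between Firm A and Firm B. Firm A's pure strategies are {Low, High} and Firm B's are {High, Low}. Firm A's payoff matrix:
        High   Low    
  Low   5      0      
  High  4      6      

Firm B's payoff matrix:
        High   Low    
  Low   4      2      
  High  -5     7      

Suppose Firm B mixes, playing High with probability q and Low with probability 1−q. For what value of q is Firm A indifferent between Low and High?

q = 6/7

Set Firm A's expected payoff from Low equal to that from High:
  Firm A's expected payoff from Low: q·5 + (1−q)·0 = 5q
  Firm A's expected payoff from High: q·4 + (1−q)·6 = -2q + 6
  5q = -2q + 6  ⇒  7q = 6  ⇒  q = 6/7.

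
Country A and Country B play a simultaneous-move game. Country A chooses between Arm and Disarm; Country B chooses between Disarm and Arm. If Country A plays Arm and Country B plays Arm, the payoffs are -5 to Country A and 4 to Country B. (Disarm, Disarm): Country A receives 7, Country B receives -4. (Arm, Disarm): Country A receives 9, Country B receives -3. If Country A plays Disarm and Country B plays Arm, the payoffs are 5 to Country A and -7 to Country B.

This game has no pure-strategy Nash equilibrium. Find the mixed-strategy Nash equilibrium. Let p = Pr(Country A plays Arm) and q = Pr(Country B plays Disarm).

Country A's mix must leave Country B indifferent between Disarm and Arm.
  Country B's expected payoff from Disarm: p·(-3) + (1−p)·(-4) = p - 4
  Country B's expected payoff from Arm: p·4 + (1−p)·(-7) = 11p - 7
  p - 4 = 11p - 7  ⇒  -10p = -3  ⇒  p = 3/10.
For Country A to be willing to mix, Country A must be indifferent between Arm and Disarm, which pins down Country B's mix.
  Country A's payoff from Arm: q·9 + (1−q)·(-5) = 14q - 5
  Country A's payoff from Disarm: q·7 + (1−q)·5 = 2q + 5
  14q - 5 = 2q + 5  ⇒  12q = 10  ⇒  q = 5/6.

p = 3/10, q = 5/6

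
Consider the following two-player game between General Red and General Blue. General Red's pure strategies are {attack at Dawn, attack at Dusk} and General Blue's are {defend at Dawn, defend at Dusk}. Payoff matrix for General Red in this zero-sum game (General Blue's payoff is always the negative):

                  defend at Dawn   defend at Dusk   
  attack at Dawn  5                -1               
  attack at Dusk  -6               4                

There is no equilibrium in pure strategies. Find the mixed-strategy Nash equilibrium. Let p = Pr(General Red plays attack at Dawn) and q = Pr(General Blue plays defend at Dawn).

p = 5/8, q = 5/16

General Blue's indifference between defend at Dawn and defend at Dusk determines General Red's mixing probability p:
  General Blue's expected payoff from defend at Dawn: p·(-5) + (1−p)·6 = -11p + 6
  General Blue's expected payoff from defend at Dusk: p·1 + (1−p)·(-4) = 5p - 4
  -11p + 6 = 5p - 4  ⇒  -16p = -10  ⇒  p = 5/8.
General Blue's mix must leave General Red indifferent between attack at Dawn and attack at Dusk.
  General Red's payoff from attack at Dawn: q·5 + (1−q)·(-1) = 6q - 1
  General Red's payoff from attack at Dusk: q·(-6) + (1−q)·4 = -10q + 4
  6q - 1 = -10q + 4  ⇒  16q = 5  ⇒  q = 5/16.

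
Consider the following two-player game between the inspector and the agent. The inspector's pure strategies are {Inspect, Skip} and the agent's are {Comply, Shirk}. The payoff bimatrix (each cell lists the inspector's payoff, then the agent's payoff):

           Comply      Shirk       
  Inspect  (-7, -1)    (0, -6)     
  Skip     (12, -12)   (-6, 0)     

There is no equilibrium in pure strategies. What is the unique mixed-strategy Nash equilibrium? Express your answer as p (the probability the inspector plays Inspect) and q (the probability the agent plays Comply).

p = 12/17, q = 6/25

The agent's indifference between Comply and Shirk determines the inspector's mixing probability p:
  the agent's payoff to Comply: p·(-1) + (1−p)·(-12) = 11p - 12
  the agent's payoff to Shirk: p·(-6) + (1−p)·0 = -6p
  11p - 12 = -6p  ⇒  17p = 12  ⇒  p = 12/17.
Set the inspector's expected payoff from Inspect equal to that from Skip:
  the inspector's payoff from Inspect: q·(-7) + (1−q)·0 = -7q
  the inspector's payoff from Skip: q·12 + (1−q)·(-6) = 18q - 6
  -7q = 18q - 6  ⇒  -25q = -6  ⇒  q = 6/25.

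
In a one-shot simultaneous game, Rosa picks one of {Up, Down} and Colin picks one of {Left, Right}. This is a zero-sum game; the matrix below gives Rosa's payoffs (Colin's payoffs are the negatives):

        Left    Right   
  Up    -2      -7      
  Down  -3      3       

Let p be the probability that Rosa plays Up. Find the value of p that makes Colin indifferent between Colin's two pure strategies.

p = 6/11

Set Colin's expected payoff from Left equal to that from Right:
  Colin's expected payoff from Left: p·2 + (1−p)·3 = -p + 3
  Colin's expected payoff from Right: p·7 + (1−p)·(-3) = 10p - 3
  -p + 3 = 10p - 3  ⇒  -11p = -6  ⇒  p = 6/11.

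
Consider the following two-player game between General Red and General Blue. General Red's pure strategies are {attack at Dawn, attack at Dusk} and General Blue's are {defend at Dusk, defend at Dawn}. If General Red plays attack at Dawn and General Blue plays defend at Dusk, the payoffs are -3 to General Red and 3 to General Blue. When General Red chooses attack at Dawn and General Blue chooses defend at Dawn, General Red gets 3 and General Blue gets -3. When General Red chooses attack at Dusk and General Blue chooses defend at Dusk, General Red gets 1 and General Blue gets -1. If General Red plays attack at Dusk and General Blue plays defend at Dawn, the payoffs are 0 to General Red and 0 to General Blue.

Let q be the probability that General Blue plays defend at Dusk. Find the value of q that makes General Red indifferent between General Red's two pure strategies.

For General Red to be willing to mix, General Red must be indifferent between attack at Dawn and attack at Dusk, which pins down General Blue's mix.
  General Red's payoff to attack at Dawn: q·(-3) + (1−q)·3 = -6q + 3
  General Red's payoff to attack at Dusk: q·1 + (1−q)·0 = q
  -6q + 3 = q  ⇒  -7q = -3  ⇒  q = 3/7.

q = 3/7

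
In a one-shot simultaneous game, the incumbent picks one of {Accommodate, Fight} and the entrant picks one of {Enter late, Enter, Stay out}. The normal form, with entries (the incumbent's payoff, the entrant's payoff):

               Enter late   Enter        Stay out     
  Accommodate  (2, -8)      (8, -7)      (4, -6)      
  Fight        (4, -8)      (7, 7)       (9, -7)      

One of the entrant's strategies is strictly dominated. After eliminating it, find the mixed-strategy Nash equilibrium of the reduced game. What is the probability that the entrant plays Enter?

q = 5/6

The entrant's strategy Enter late is strictly dominated by Stay out: -6 > -8 and -7 > -8. Eliminate Enter late.
The incumbent's indifference between Accommodate and Fight determines the entrant's mixing probability q:
  the incumbent's expected payoff from Accommodate: q·8 + (1−q)·4 = 4q + 4
  the incumbent's expected payoff from Fight: q·7 + (1−q)·9 = -2q + 9
  4q + 4 = -2q + 9  ⇒  6q = 5  ⇒  q = 5/6.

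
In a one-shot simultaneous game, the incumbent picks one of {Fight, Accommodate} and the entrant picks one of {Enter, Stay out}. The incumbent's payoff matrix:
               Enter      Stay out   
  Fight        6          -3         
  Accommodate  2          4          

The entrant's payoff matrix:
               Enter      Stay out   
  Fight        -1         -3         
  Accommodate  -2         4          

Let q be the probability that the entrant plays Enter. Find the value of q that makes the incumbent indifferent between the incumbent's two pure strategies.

q = 7/11

The incumbent's indifference between Fight and Accommodate determines the entrant's mixing probability q:
  the incumbent's expected payoff from Fight: q·6 + (1−q)·(-3) = 9q - 3
  the incumbent's expected payoff from Accommodate: q·2 + (1−q)·4 = -2q + 4
  9q - 3 = -2q + 4  ⇒  11q = 7  ⇒  q = 7/11.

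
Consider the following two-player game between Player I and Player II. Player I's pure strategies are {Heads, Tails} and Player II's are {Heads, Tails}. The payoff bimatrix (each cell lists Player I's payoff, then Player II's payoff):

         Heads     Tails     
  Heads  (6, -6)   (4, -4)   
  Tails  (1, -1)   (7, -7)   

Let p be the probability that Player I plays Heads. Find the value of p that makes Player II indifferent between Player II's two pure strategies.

For Player II to be willing to mix, Player II must be indifferent between Heads and Tails, which pins down Player I's mix.
  Player II's expected payoff from Heads: p·(-6) + (1−p)·(-1) = -5p - 1
  Player II's expected payoff from Tails: p·(-4) + (1−p)·(-7) = 3p - 7
  -5p - 1 = 3p - 7  ⇒  -8p = -6  ⇒  p = 3/4.

p = 3/4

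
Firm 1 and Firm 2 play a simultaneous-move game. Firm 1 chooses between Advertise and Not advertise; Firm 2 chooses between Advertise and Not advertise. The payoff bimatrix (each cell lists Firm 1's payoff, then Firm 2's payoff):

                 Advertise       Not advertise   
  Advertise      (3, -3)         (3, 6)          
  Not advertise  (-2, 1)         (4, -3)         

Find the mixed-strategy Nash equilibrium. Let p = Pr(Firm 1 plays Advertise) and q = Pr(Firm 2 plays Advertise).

In a mixed equilibrium Firm 2 is indifferent between Advertise and Not advertise; this condition fixes p.
  Firm 2's expected payoff from Advertise: p·(-3) + (1−p)·1 = -4p + 1
  Firm 2's expected payoff from Not advertise: p·6 + (1−p)·(-3) = 9p - 3
  -4p + 1 = 9p - 3  ⇒  -13p = -4  ⇒  p = 4/13.
Firm 1's indifference between Advertise and Not advertise determines Firm 2's mixing probability q:
  Firm 1's payoff to Advertise: q·3 + (1−q)·3 = 3
  Firm 1's payoff to Not advertise: q·(-2) + (1−q)·4 = -6q + 4
  3 = -6q + 4  ⇒  6q = 1  ⇒  q = 1/6.

p = 4/13, q = 1/6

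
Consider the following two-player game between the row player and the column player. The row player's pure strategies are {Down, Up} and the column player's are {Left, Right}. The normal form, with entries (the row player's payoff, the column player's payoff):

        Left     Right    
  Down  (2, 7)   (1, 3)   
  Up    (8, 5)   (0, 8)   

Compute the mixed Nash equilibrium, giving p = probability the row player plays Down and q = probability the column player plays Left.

Set the column player's expected payoff from Left equal to that from Right:
  the column player's payoff to Left: p·7 + (1−p)·5 = 2p + 5
  the column player's payoff to Right: p·3 + (1−p)·8 = -5p + 8
  2p + 5 = -5p + 8  ⇒  7p = 3  ⇒  p = 3/7.
In a mixed equilibrium the row player is indifferent between Down and Up; this condition fixes q.
  the row player's payoff from Down: q·2 + (1−q)·1 = q + 1
  the row player's payoff from Up: q·8 + (1−q)·0 = 8q
  q + 1 = 8q  ⇒  -7q = -1  ⇒  q = 1/7.

p = 3/7, q = 1/7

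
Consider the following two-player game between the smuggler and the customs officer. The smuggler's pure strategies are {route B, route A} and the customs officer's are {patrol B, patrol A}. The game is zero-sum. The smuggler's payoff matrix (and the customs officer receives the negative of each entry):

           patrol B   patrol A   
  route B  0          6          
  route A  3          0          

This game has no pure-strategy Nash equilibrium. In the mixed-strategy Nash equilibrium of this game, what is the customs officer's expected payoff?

The smuggler's mix must leave the customs officer indifferent between patrol B and patrol A.
  the customs officer's payoff from patrol B: p·0 + (1−p)·(-3) = 3p - 3
  the customs officer's payoff from patrol A: p·(-6) + (1−p)·0 = -6p
  3p - 3 = -6p  ⇒  9p = 3  ⇒  p = 1/3.
At equilibrium the customs officer is indifferent across columns, so the customs officer's payoff equals the payoff from patrol B: (1/3)·0 + (2/3)·(-3) = -2.

-2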